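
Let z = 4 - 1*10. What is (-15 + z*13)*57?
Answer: -5301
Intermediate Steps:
z = -6 (z = 4 - 10 = -6)
(-15 + z*13)*57 = (-15 - 6*13)*57 = (-15 - 78)*57 = -93*57 = -5301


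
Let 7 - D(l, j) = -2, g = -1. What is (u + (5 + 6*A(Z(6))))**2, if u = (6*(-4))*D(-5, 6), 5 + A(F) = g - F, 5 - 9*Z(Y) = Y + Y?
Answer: 528529/9 ≈ 58725.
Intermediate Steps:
Z(Y) = 5/9 - 2*Y/9 (Z(Y) = 5/9 - (Y + Y)/9 = 5/9 - 2*Y/9)
D(l, j) = 9 (D(l, j) = 7 - 1*(-2) = 7 + 2 = 9)
A(F) = -6 - F (A(F) = -5 + (-1 - F) = -6 - F)
u = -216 (u = (6*(-4))*9 = -24*9 = -216)
(u + (5 + 6*A(Z(6))))**2 = (-216 + (5 + 6*(-6 - (5/9 - 2/9*6))))**2 = (-216 + (5 + 6*(-6 - (5/9 - 4/3))))**2 = (-216 + (5 + 6*(-6 - 1*(-7/9))))**2 = (-216 + (5 + 6*(-6 + 7/9)))**2 = (-216 + (5 + 6*(-47/9)))**2 = (-216 + (5 - 94/3))**2 = (-216 - 79/3)**2 = (-727/3)**2 = 528529/9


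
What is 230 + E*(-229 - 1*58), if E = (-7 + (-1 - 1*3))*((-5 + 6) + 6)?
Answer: 22329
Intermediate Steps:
E = -77 (E = (-7 + (-1 - 3))*(1 + 6) = (-7 - 4)*7 = -11*7 = -77)
230 + E*(-229 - 1*58) = 230 - 77*(-229 - 1*58) = 230 - 77*(-229 - 58) = 230 - 77*(-287) = 230 + 22099 = 22329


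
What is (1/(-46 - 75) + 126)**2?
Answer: 232410025/14641 ≈ 15874.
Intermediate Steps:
(1/(-46 - 75) + 126)**2 = (1/(-121) + 126)**2 = (-1/121 + 126)**2 = (15245/121)**2 = 232410025/14641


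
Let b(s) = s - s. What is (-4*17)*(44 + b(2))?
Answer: -2992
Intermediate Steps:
b(s) = 0
(-4*17)*(44 + b(2)) = (-4*17)*(44 + 0) = -68*44 = -2992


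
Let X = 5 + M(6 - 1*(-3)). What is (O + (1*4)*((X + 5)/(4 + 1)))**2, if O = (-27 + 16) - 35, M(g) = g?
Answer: 23716/25 ≈ 948.64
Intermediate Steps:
X = 14 (X = 5 + (6 - 1*(-3)) = 5 + (6 + 3) = 5 + 9 = 14)
O = -46 (O = -11 - 35 = -46)
(O + (1*4)*((X + 5)/(4 + 1)))**2 = (-46 + (1*4)*((14 + 5)/(4 + 1)))**2 = (-46 + 4*(19/5))**2 = (-46 + 76/5)**2 = (-154/5)**2 = 23716/25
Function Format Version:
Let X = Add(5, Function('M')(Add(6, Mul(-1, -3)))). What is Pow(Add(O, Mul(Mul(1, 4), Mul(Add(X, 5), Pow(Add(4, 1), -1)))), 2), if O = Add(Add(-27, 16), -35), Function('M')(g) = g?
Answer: Rational(23716, 25) ≈ 948.64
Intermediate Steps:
X = 14 (X = Add(5, Add(6, Mul(-1, -3))) = Add(5, Add(6, 3)) = Add(5, 9) = 14)
O = -46 (O = Add(-11, -35) = -46)
Pow(Add(O, Mul(Mul(1, 4), Mul(Add(X, 5), Pow(Add(4, 1), -1)))), 2) = Pow(Add(-46, Mul(Mul(1, 4), Mul(Add(14, 5), Pow(Add(4, 1), -1)))), 2) = Pow(Add(-46, Mul(4, Mul(19, Pow(5, -1)))), 2) = Pow(Add(-46, Mul(4, Mul(19, Rational(1, 5)))), 2) = Pow(Add(-46, Mul(4, Rational(19, 5))), 2) = Pow(Add(-46, Rational(76, 5)), 2) = Pow(Rational(-154, 5), 2) = Rational(23716, 25)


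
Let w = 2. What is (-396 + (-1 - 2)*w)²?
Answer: 161604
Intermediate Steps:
(-396 + (-1 - 2)*w)² = (-396 + (-1 - 2)*2)² = (-396 - 3*2)² = (-396 - 6)² = (-402)² = 161604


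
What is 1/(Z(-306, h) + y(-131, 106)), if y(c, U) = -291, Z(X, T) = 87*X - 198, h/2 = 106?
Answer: -1/27111 ≈ -3.6885e-5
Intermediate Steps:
h = 212 (h = 2*106 = 212)
Z(X, T) = -198 + 87*X
1/(Z(-306, h) + y(-131, 106)) = 1/((-198 + 87*(-306)) - 291) = 1/((-198 - 26622) - 291) = 1/(-26820 - 291) = 1/(-27111) = -1/27111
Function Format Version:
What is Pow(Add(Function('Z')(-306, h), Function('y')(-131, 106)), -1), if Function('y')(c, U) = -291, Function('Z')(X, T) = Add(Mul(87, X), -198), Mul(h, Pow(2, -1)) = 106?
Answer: Rational(-1, 27111) ≈ -3.6885e-5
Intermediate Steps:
h = 212 (h = Mul(2, 106) = 212)
Function('Z')(X, T) = Add(-198, Mul(87, X))
Pow(Add(Function('Z')(-306, h), Function('y')(-131, 106)), -1) = Pow(Add(Add(-198, Mul(87, -306)), -291), -1) = Pow(Add(Add(-198, -26622), -291), -1) = Pow(Add(-26820, -291), -1) = Pow(-27111, -1) = Rational(-1, 27111)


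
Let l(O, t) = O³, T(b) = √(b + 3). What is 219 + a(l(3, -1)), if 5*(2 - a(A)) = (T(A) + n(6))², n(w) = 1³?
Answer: 1074/5 - 2*√30/5 ≈ 212.61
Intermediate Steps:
T(b) = √(3 + b)
n(w) = 1
a(A) = 2 - (1 + √(3 + A))²/5 (a(A) = 2 - (√(3 + A) + 1)²/5 = 2 - (1 + √(3 + A))²/5)
219 + a(l(3, -1)) = 219 + (2 - (1 + √(3 + 3³))²/5) = 219 + (2 - (1 + √(3 + 27))²/5) = 219 + (2 - (1 + √30)²/5) = 221 - (1 + √30)²/5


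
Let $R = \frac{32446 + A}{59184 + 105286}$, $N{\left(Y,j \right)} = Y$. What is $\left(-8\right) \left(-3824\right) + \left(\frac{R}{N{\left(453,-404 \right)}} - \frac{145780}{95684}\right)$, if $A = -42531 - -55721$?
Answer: $\frac{9086554273193821}{297038658685} \approx 30590.0$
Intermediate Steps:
$A = 13190$ ($A = -42531 + 55721 = 13190$)
$R = \frac{22818}{82235}$ ($R = \frac{32446 + 13190}{59184 + 105286} = \frac{45636}{164470} = 45636 \cdot \frac{1}{164470} = \frac{22818}{82235} \approx 0.27747$)
$\left(-8\right) \left(-3824\right) + \left(\frac{R}{N{\left(453,-404 \right)}} - \frac{145780}{95684}\right) = \left(-8\right) \left(-3824\right) + \left(\frac{22818}{82235 \cdot 453} - \frac{145780}{95684}\right) = 30592 + \left(\frac{22818}{82235} \cdot \frac{1}{453} - \frac{36445}{23921}\right) = 30592 + \left(\frac{7606}{12417485} - \frac{36445}{23921}\right) = 30592 - \frac{452373297699}{297038658685} = \frac{9086554273193821}{297038658685}$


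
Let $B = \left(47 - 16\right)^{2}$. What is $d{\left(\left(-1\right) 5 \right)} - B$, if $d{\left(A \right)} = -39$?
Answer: $-1000$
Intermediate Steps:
$B = 961$ ($B = 31^{2} = 961$)
$d{\left(\left(-1\right) 5 \right)} - B = -39 - 961 = -1000$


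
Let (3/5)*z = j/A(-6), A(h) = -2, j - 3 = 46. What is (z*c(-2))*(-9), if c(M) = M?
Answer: -735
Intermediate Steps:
j = 49 (j = 3 + 46 = 49)
z = -245/6 (z = 5*(49/(-2))/3 = 5*(49*(-½))/3 = (5/3)*(-49/2) = -245/6 ≈ -40.833)
(z*c(-2))*(-9) = -245/6*(-2)*(-9) = (245/3)*(-9) = -735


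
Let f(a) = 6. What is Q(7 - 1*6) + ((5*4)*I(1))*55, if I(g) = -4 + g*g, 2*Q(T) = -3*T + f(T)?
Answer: -6597/2 ≈ -3298.5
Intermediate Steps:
Q(T) = 3 - 3*T/2 (Q(T) = (-3*T + 6)/2 = (6 - 3*T)/2 = 3 - 3*T/2)
I(g) = -4 + g²
Q(7 - 1*6) + ((5*4)*I(1))*55 = (3 - 3*(7 - 1*6)/2) + ((5*4)*(-4 + 1²))*55 = (3 - 3*(7 - 6)/2) + (20*(-4 + 1))*55 = (3 - 3/2*1) + (20*(-3))*55 = (3 - 3/2) - 60*55 = 3/2 - 3300 = -6597/2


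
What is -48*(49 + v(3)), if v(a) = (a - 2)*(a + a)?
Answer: -2640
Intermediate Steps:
v(a) = 2*a*(-2 + a) (v(a) = (-2 + a)*(2*a) = 2*a*(-2 + a))
-48*(49 + v(3)) = -48*(49 + 2*3*(-2 + 3)) = -48*(49 + 2*3*1) = -48*(49 + 6) = -48*55 = -2640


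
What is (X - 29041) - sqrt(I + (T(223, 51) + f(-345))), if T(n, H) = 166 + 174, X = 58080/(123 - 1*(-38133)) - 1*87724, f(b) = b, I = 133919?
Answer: -93060495/797 - sqrt(133914) ≈ -1.1713e+5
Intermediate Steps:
X = -69914818/797 (X = 58080/(123 + 38133) - 87724 = 58080/38256 - 87724 = 58080*(1/38256) - 87724 = 1210/797 - 87724 = -69914818/797 ≈ -87723.)
T(n, H) = 340
(X - 29041) - sqrt(I + (T(223, 51) + f(-345))) = (-69914818/797 - 29041) - sqrt(133919 + (340 - 345)) = -93060495/797 - sqrt(133919 - 5) = -93060495/797 - sqrt(133914)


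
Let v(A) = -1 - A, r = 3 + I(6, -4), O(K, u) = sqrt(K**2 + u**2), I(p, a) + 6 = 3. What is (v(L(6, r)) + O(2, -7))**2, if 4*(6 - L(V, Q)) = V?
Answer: 333/4 - 11*sqrt(53) ≈ 3.1688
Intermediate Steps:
I(p, a) = -3 (I(p, a) = -6 + 3 = -3)
r = 0 (r = 3 - 3 = 0)
L(V, Q) = 6 - V/4
(v(L(6, r)) + O(2, -7))**2 = ((-1 - (6 - 1/4*6)) + sqrt(2**2 + (-7)**2))**2 = ((-1 - (6 - 3/2)) + sqrt(4 + 49))**2 = ((-1 - 1*9/2) + sqrt(53))**2 = ((-1 - 9/2) + sqrt(53))**2 = (-11/2 + sqrt(53))**2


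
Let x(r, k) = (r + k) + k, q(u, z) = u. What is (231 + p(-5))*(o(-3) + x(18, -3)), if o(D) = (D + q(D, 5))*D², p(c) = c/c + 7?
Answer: -10038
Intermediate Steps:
x(r, k) = r + 2*k (x(r, k) = (k + r) + k = r + 2*k)
p(c) = 8 (p(c) = 1 + 7 = 8)
o(D) = 2*D³ (o(D) = (D + D)*D² = (2*D)*D² = 2*D³)
(231 + p(-5))*(o(-3) + x(18, -3)) = (231 + 8)*(2*(-3)³ + (18 + 2*(-3))) = 239*(2*(-27) + (18 - 6)) = 239*(-54 + 12) = 239*(-42) = -10038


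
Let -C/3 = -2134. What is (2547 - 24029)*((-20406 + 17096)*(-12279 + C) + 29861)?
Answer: -418528027342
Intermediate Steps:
C = 6402 (C = -3*(-2134) = 6402)
(2547 - 24029)*((-20406 + 17096)*(-12279 + C) + 29861) = (2547 - 24029)*((-20406 + 17096)*(-12279 + 6402) + 29861) = -21482*(-3310*(-5877) + 29861) = -21482*(19452870 + 29861) = -21482*19482731 = -418528027342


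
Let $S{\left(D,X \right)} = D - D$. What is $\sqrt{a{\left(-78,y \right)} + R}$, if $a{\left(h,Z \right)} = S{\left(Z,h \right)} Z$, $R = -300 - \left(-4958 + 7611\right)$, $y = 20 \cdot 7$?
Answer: $i \sqrt{2953} \approx 54.341 i$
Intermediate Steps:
$y = 140$
$S{\left(D,X \right)} = 0$
$R = -2953$ ($R = -300 - 2653 = -2953$)
$a{\left(h,Z \right)} = 0$ ($a{\left(h,Z \right)} = 0 Z = 0$)
$\sqrt{a{\left(-78,y \right)} + R} = \sqrt{0 - 2953} = \sqrt{-2953} = i \sqrt{2953}$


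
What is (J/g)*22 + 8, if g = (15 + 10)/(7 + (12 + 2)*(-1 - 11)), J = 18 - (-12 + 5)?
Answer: -3534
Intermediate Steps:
J = 25 (J = 18 - 1*(-7) = 18 + 7 = 25)
g = -25/161 (g = 25/(7 + 14*(-12)) = 25/(7 - 168) = 25/(-161) = 25*(-1/161) = -25/161 ≈ -0.15528)
(J/g)*22 + 8 = (25/(-25/161))*22 + 8 = (25*(-161/25))*22 + 8 = -161*22 + 8 = -3542 + 8 = -3534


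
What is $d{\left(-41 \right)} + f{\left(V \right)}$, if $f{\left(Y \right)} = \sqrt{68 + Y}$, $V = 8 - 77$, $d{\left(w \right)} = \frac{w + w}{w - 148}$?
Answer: $\frac{82}{189} + i \approx 0.43386 + 1.0 i$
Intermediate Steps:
$d{\left(w \right)} = \frac{2 w}{-148 + w}$
$V = -69$
$d{\left(-41 \right)} + f{\left(V \right)} = 2 \left(-41\right) \frac{1}{-148 - 41} + \sqrt{68 - 69} = 2 \left(-41\right) \frac{1}{-189} + \sqrt{-1} = 2 \left(-41\right) \left(- \frac{1}{189}\right) + i = \frac{82}{189} + i$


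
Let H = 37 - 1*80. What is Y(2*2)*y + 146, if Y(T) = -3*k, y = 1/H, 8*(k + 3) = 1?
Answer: 50155/344 ≈ 145.80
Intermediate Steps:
k = -23/8 (k = -3 + (1/8)*1 = -3 + 1/8 = -23/8 ≈ -2.8750)
H = -43 (H = 37 - 80 = -43)
y = -1/43 (y = 1/(-43) = -1/43 ≈ -0.023256)
Y(T) = 69/8 (Y(T) = -3*(-23/8) = 69/8)
Y(2*2)*y + 146 = (69/8)*(-1/43) + 146 = -69/344 + 146 = 50155/344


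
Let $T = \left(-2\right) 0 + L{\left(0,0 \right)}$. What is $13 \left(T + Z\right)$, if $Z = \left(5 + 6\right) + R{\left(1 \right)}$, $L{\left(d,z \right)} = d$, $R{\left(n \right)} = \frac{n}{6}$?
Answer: $\frac{871}{6} \approx 145.17$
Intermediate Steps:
$R{\left(n \right)} = \frac{n}{6}$ ($R{\left(n \right)} = n \frac{1}{6} = \frac{n}{6}$)
$Z = \frac{67}{6}$ ($Z = \left(5 + 6\right) + \frac{1}{6} \cdot 1 = 11 + \frac{1}{6} = \frac{67}{6} \approx 11.167$)
$T = 0$ ($T = \left(-2\right) 0 + 0 = 0 + 0 = 0$)
$13 \left(T + Z\right) = 13 \left(0 + \frac{67}{6}\right) = 13 \cdot \frac{67}{6} = \frac{871}{6}$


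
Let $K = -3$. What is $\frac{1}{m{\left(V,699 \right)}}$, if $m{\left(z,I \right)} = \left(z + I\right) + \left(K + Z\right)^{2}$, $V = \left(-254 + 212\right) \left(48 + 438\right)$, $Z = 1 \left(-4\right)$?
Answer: $- \frac{1}{19664} \approx -5.0854 \cdot 10^{-5}$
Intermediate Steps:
$Z = -4$
$V = -20412$ ($V = \left(-42\right) 486 = -20412$)
$m{\left(z,I \right)} = 49 + I + z$ ($m{\left(z,I \right)} = \left(z + I\right) + \left(-3 - 4\right)^{2} = \left(I + z\right) + \left(-7\right)^{2} = \left(I + z\right) + 49 = 49 + I + z$)
$\frac{1}{m{\left(V,699 \right)}} = \frac{1}{49 + 699 - 20412} = \frac{1}{-19664} = - \frac{1}{19664}$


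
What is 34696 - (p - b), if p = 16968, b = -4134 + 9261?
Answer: 22855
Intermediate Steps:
b = 5127
34696 - (p - b) = 34696 - (16968 - 1*5127) = 34696 - (16968 - 5127) = 34696 - 1*11841 = 34696 - 11841 = 22855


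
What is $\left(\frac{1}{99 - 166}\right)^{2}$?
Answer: $\frac{1}{4489} \approx 0.00022277$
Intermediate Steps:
$\left(\frac{1}{99 - 166}\right)^{2} = \left(\frac{1}{-67}\right)^{2} = \left(- \frac{1}{67}\right)^{2} = \frac{1}{4489}$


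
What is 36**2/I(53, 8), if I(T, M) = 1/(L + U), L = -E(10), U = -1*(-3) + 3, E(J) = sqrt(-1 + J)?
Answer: 3888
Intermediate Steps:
U = 6 (U = 3 + 3 = 6)
L = -3 (L = -sqrt(-1 + 10) = -sqrt(9) = -1*3 = -3)
I(T, M) = 1/3 (I(T, M) = 1/(-3 + 6) = 1/3)
36**2/I(53, 8) = 36**2/(1/3) = 1296*3 = 3888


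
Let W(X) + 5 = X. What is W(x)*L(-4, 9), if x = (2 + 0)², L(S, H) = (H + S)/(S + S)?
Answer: 5/8 ≈ 0.62500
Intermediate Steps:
L(S, H) = (H + S)/(2*S) (L(S, H) = (H + S)/((2*S)) = (H + S)*(1/(2*S)) = (H + S)/(2*S))
x = 4 (x = 2² = 4)
W(X) = -5 + X
W(x)*L(-4, 9) = (-5 + 4)*((½)*(9 - 4)/(-4)) = -(-1)*5/(2*4) = -1*(-5/8) = 5/8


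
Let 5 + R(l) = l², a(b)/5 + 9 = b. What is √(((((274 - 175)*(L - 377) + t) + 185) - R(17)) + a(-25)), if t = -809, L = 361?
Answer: 11*I*√22 ≈ 51.595*I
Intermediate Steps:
a(b) = -45 + 5*b
R(l) = -5 + l²
√(((((274 - 175)*(L - 377) + t) + 185) - R(17)) + a(-25)) = √(((((274 - 175)*(361 - 377) - 809) + 185) - (-5 + 17²)) + (-45 + 5*(-25))) = √((((99*(-16) - 809) + 185) - (-5 + 289)) + (-45 - 125)) = √((((-1584 - 809) + 185) - 1*284) - 170) = √(((-2393 + 185) - 284) - 170) = √((-2208 - 284) - 170) = √(-2492 - 170) = √(-2662) = 11*I*√22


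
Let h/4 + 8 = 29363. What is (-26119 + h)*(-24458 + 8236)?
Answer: -1481084822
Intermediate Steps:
h = 117420 (h = -32 + 4*29363 = -32 + 117452 = 117420)
(-26119 + h)*(-24458 + 8236) = (-26119 + 117420)*(-24458 + 8236) = 91301*(-16222) = -1481084822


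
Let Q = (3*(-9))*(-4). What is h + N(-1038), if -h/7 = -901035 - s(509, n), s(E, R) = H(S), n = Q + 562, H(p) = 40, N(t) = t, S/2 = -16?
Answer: 6306487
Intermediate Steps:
S = -32 (S = 2*(-16) = -32)
Q = 108 (Q = -27*(-4) = 108)
n = 670 (n = 108 + 562 = 670)
s(E, R) = 40
h = 6307525 (h = -7*(-901035 - 1*40) = -7*(-901035 - 40) = -7*(-901075) = 6307525)
h + N(-1038) = 6307525 - 1038 = 6306487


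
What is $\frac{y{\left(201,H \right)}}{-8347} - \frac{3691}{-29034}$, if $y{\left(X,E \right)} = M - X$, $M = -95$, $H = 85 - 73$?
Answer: $\frac{39402841}{242346798} \approx 0.16259$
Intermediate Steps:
$H = 12$
$y{\left(X,E \right)} = -95 - X$
$\frac{y{\left(201,H \right)}}{-8347} - \frac{3691}{-29034} = \frac{-95 - 201}{-8347} - \frac{3691}{-29034} = \left(-95 - 201\right) \left(- \frac{1}{8347}\right) - - \frac{3691}{29034} = \left(-296\right) \left(- \frac{1}{8347}\right) + \frac{3691}{29034} = \frac{296}{8347} + \frac{3691}{29034} = \frac{39402841}{242346798}$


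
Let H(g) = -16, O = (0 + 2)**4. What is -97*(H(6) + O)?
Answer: 0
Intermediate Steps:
O = 16 (O = 2**4 = 16)
-97*(H(6) + O) = -97*(-16 + 16) = -97*0 = 0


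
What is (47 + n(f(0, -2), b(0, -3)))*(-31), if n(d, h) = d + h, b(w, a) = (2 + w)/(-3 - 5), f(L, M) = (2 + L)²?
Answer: -6293/4 ≈ -1573.3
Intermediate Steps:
b(w, a) = -¼ - w/8 (b(w, a) = (2 + w)/(-8) = (2 + w)*(-⅛) = -¼ - w/8)
(47 + n(f(0, -2), b(0, -3)))*(-31) = (47 + ((2 + 0)² + (-¼ - ⅛*0)))*(-31) = (47 + (2² + (-¼ + 0)))*(-31) = (47 + (4 - ¼))*(-31) = (47 + 15/4)*(-31) = (203/4)*(-31) = -6293/4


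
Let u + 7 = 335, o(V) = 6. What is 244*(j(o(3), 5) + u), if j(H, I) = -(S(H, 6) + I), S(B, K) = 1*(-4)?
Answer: 79788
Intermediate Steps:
S(B, K) = -4
j(H, I) = 4 - I (j(H, I) = -(-4 + I) = 4 - I)
u = 328 (u = -7 + 335 = 328)
244*(j(o(3), 5) + u) = 244*((4 - 1*5) + 328) = 244*((4 - 5) + 328) = 244*(-1 + 328) = 244*327 = 79788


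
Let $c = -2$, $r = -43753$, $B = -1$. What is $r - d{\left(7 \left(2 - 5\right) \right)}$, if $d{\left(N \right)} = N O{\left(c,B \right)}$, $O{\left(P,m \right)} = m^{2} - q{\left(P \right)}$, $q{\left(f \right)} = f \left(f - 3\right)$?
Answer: $-43942$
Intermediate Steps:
$q{\left(f \right)} = f \left(-3 + f\right)$
$O{\left(P,m \right)} = m^{2} - P \left(-3 + P\right)$
$d{\left(N \right)} = - 9 N$ ($d{\left(N \right)} = N \left(\left(-1\right)^{2} - - 2 \left(-3 - 2\right)\right) = N \left(1 - \left(-2\right) \left(-5\right)\right) = N \left(1 - 10\right) = N \left(-9\right) = - 9 N$)
$r - d{\left(7 \left(2 - 5\right) \right)} = -43753 - - 9 \cdot 7 \left(2 - 5\right) = -43753 - - 9 \cdot 7 \left(-3\right) = -43753 - \left(-9\right) \left(-21\right) = -43753 - 189 = -43942$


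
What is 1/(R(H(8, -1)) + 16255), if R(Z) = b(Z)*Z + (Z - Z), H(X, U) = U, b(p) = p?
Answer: 1/16256 ≈ 6.1516e-5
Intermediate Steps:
R(Z) = Z² (R(Z) = Z*Z + (Z - Z) = Z² + 0 = Z²)
1/(R(H(8, -1)) + 16255) = 1/((-1)² + 16255) = 1/(1 + 16255) = 1/16256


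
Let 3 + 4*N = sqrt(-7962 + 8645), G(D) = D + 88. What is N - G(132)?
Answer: -883/4 + sqrt(683)/4 ≈ -214.22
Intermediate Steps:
G(D) = 88 + D
N = -3/4 + sqrt(683)/4 (N = -3/4 + sqrt(-7962 + 8645)/4 = -3/4 + sqrt(683)/4 ≈ 5.7836)
N - G(132) = (-3/4 + sqrt(683)/4) - (88 + 132) = (-3/4 + sqrt(683)/4) - 1*220 = (-3/4 + sqrt(683)/4) - 220 = -883/4 + sqrt(683)/4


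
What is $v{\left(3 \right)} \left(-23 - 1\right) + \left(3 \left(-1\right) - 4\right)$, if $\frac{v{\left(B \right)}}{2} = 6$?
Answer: $-295$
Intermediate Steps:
$v{\left(B \right)} = 12$ ($v{\left(B \right)} = 2 \cdot 6 = 12$)
$v{\left(3 \right)} \left(-23 - 1\right) + \left(3 \left(-1\right) - 4\right) = 12 \left(-23 - 1\right) + \left(3 \left(-1\right) - 4\right) = 12 \left(-24\right) - 7 = -288 - 7 = -295$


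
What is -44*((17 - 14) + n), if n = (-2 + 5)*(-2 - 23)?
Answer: 3168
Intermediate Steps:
n = -75 (n = 3*(-25) = -75)
-44*((17 - 14) + n) = -44*((17 - 14) - 75) = -44*(3 - 75) = -44*(-72) = 3168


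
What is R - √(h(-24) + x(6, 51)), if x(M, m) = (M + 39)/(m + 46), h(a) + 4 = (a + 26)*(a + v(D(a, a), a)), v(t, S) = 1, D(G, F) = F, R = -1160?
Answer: -1160 - 31*I*√485/97 ≈ -1160.0 - 7.0382*I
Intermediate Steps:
h(a) = -4 + (1 + a)*(26 + a) (h(a) = -4 + (a + 26)*(a + 1) = -4 + (26 + a)*(1 + a) = -4 + (1 + a)*(26 + a))
x(M, m) = (39 + M)/(46 + m)
R - √(h(-24) + x(6, 51)) = -1160 - √((22 + (-24)² + 27*(-24)) + (39 + 6)/(46 + 51)) = -1160 - √((22 + 576 - 648) + 45/97) = -1160 - √(-50 + (1/97)*45) = -1160 - √(-50 + 45/97) = -1160 - √(-4805/97) = -1160 - 31*I*√485/97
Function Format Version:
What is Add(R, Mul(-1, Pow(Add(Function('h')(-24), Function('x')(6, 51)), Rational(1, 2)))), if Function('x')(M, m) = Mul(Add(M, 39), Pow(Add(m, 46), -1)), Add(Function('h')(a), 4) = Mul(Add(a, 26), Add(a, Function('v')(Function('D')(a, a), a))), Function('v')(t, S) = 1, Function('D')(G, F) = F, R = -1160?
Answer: Add(-1160, Mul(Rational(-31, 97), I, Pow(485, Rational(1, 2)))) ≈ Add(-1160.0, Mul(-7.0382, I))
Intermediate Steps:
Function('h')(a) = Add(-4, Mul(Add(1, a), Add(26, a))) (Function('h')(a) = Add(-4, Mul(Add(a, 26), Add(a, 1))) = Add(-4, Mul(Add(26, a), Add(1, a))) = Add(-4, Mul(Add(1, a), Add(26, a))))
Function('x')(M, m) = Mul(Pow(Add(46, m), -1), Add(39, M)) (Function('x')(M, m) = Mul(Add(39, M), Pow(Add(46, m), -1)) = Mul(Pow(Add(46, m), -1), Add(39, M)))
Add(R, Mul(-1, Pow(Add(Function('h')(-24), Function('x')(6, 51)), Rational(1, 2)))) = Add(-1160, Mul(-1, Pow(Add(Add(22, Pow(-24, 2), Mul(27, -24)), Mul(Pow(Add(46, 51), -1), Add(39, 6))), Rational(1, 2)))) = Add(-1160, Mul(-1, Pow(Add(Add(22, 576, -648), Mul(Pow(97, -1), 45)), Rational(1, 2)))) = Add(-1160, Mul(-1, Pow(Add(-50, Mul(Rational(1, 97), 45)), Rational(1, 2)))) = Add(-1160, Mul(-1, Pow(Add(-50, Rational(45, 97)), Rational(1, 2)))) = Add(-1160, Mul(-1, Pow(Rational(-4805, 97), Rational(1, 2)))) = Add(-1160, Mul(-1, Mul(Rational(31, 97), I, Pow(485, Rational(1, 2))))) = Add(-1160, Mul(Rational(-31, 97), I, Pow(485, Rational(1, 2))))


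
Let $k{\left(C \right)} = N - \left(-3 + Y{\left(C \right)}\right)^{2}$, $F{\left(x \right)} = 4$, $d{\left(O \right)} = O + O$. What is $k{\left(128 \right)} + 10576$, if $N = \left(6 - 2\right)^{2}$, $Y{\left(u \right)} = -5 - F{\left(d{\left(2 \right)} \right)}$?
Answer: $10448$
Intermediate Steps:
$d{\left(O \right)} = 2 O$
$Y{\left(u \right)} = -9$ ($Y{\left(u \right)} = -5 - 4 = -9$)
$N = 16$ ($N = 4^{2} = 16$)
$k{\left(C \right)} = -128$ ($k{\left(C \right)} = 16 - \left(-3 - 9\right)^{2} = 16 - \left(-12\right)^{2} = 16 - 144 = -128$)
$k{\left(128 \right)} + 10576 = -128 + 10576 = 10448$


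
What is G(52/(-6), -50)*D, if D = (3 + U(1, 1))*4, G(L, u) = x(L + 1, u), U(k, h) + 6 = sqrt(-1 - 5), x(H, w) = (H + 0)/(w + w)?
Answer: -23/25 + 23*I*sqrt(6)/75 ≈ -0.92 + 0.75118*I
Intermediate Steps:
x(H, w) = H/(2*w) (x(H, w) = H/((2*w)) = H*(1/(2*w)) = H/(2*w))
U(k, h) = -6 + I*sqrt(6) (U(k, h) = -6 + sqrt(-1 - 5) = -6 + sqrt(-6) = -6 + I*sqrt(6))
G(L, u) = (1 + L)/(2*u) (G(L, u) = (L + 1)/(2*u) = (1 + L)/(2*u))
D = -12 + 4*I*sqrt(6) (D = (3 + (-6 + I*sqrt(6)))*4 = (-3 + I*sqrt(6))*4 = -12 + 4*I*sqrt(6) ≈ -12.0 + 9.798*I)
G(52/(-6), -50)*D = ((1/2)*(1 + 52/(-6))/(-50))*(-12 + 4*I*sqrt(6)) = ((1/2)*(-1/50)*(1 + 52*(-1/6)))*(-12 + 4*I*sqrt(6)) = ((1/2)*(-1/50)*(1 - 26/3))*(-12 + 4*I*sqrt(6)) = ((1/2)*(-1/50)*(-23/3))*(-12 + 4*I*sqrt(6)) = 23*(-12 + 4*I*sqrt(6))/300 = -23/25 + 23*I*sqrt(6)/75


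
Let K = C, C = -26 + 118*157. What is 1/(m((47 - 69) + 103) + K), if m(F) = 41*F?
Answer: 1/21821 ≈ 4.5827e-5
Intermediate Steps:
C = 18500 (C = -26 + 18526 = 18500)
K = 18500
1/(m((47 - 69) + 103) + K) = 1/(41*((47 - 69) + 103) + 18500) = 1/(41*(-22 + 103) + 18500) = 1/(41*81 + 18500) = 1/(3321 + 18500) = 1/21821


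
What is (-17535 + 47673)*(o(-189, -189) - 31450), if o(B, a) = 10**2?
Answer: -944826300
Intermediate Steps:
o(B, a) = 100
(-17535 + 47673)*(o(-189, -189) - 31450) = (-17535 + 47673)*(100 - 31450) = 30138*(-31350) = -944826300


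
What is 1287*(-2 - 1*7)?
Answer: -11583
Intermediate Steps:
1287*(-2 - 1*7) = 1287*(-2 - 7) = 1287*(-9) = -11583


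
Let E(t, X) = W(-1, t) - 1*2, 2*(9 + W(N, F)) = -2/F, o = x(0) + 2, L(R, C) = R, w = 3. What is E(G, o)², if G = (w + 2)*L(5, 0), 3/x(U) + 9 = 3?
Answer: 76176/625 ≈ 121.88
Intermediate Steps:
x(U) = -½ (x(U) = 3/(-9 + 3) = 3/(-6) = 3*(-⅙) = -½)
G = 25 (G = (3 + 2)*5 = 5*5 = 25)
o = 3/2 (o = -½ + 2 = 3/2 ≈ 1.5000)
W(N, F) = -9 - 1/F (W(N, F) = -9 + (-2/F)/2 = -9 - 1/F)
E(t, X) = -11 - 1/t (E(t, X) = (-9 - 1/t) - 1*2 = (-9 - 1/t) - 2 = -11 - 1/t)
E(G, o)² = (-11 - 1/25)² = (-276/25)² = 76176/625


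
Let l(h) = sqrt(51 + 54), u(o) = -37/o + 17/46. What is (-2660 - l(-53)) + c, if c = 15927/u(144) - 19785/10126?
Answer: 524094573739/3776998 - sqrt(105) ≈ 1.3875e+5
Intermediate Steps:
u(o) = 17/46 - 37/o (u(o) = -37/o + 17*(1/46) = -37/o + 17/46 = 17/46 - 37/o)
l(h) = sqrt(105)
c = 534141388419/3776998 (c = 15927/(17/46 - 37/144) - 19785/10126 = 15927/(373/3312) - 19785/10126 = 15927*(3312/373) - 19785/10126 = 52750224/373 - 19785/10126 = 534141388419/3776998 ≈ 1.4142e+5)
(-2660 - l(-53)) + c = (-2660 - sqrt(105)) + 534141388419/3776998 = 524094573739/3776998 - sqrt(105)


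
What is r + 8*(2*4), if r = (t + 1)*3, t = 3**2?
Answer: 94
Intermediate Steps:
t = 9
r = 30 (r = (9 + 1)*3 = 10*3 = 30)
r + 8*(2*4) = 30 + 8*(2*4) = 30 + 8*8 = 30 + 64 = 94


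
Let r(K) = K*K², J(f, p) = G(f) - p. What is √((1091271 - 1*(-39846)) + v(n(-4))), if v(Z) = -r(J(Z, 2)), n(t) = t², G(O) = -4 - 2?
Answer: √1131629 ≈ 1063.8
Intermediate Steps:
G(O) = -6
J(f, p) = -6 - p
r(K) = K³
v(Z) = 512 (v(Z) = -(-6 - 1*2)³ = -(-6 - 2)³ = -1*(-8)³ = -1*(-512) = 512)
√((1091271 - 1*(-39846)) + v(n(-4))) = √((1091271 - 1*(-39846)) + 512) = √((1091271 + 39846) + 512) = √(1131117 + 512) = √1131629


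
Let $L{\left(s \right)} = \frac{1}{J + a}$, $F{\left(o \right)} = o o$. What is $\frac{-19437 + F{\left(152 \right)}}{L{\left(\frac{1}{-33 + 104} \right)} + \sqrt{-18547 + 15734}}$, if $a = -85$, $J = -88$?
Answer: $- \frac{634391}{84190278} - \frac{109749643 i \sqrt{2813}}{84190278} \approx -0.0075352 - 69.14 i$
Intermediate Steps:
$F{\left(o \right)} = o^{2}$
$L{\left(s \right)} = - \frac{1}{173}$ ($L{\left(s \right)} = \frac{1}{-88 - 85} = \frac{1}{-173} = - \frac{1}{173}$)
$\frac{-19437 + F{\left(152 \right)}}{L{\left(\frac{1}{-33 + 104} \right)} + \sqrt{-18547 + 15734}} = \frac{-19437 + 152^{2}}{- \frac{1}{173} + \sqrt{-18547 + 15734}} = \frac{-19437 + 23104}{- \frac{1}{173} + \sqrt{-2813}} = \frac{3667}{- \frac{1}{173} + i \sqrt{2813}}$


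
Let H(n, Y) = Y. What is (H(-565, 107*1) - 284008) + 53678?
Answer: -230223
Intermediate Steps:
(H(-565, 107*1) - 284008) + 53678 = (107*1 - 284008) + 53678 = (107 - 284008) + 53678 = -283901 + 53678 = -230223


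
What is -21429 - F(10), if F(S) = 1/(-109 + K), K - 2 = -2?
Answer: -2335760/109 ≈ -21429.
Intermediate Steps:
K = 0 (K = 2 - 2 = 0)
F(S) = -1/109 (F(S) = 1/(-109 + 0) = 1/(-109) = -1/109)
-21429 - F(10) = -21429 - 1*(-1/109) = -21429 + 1/109 = -2335760/109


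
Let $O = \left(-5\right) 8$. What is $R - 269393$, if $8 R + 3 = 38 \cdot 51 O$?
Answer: $- \frac{2232667}{8} \approx -2.7908 \cdot 10^{5}$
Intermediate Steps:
$O = -40$
$R = - \frac{77523}{8}$ ($R = - \frac{3}{8} + \frac{38 \cdot 51 \left(-40\right)}{8} = - \frac{3}{8} + \frac{1938 \left(-40\right)}{8} = - \frac{3}{8} + \frac{1}{8} \left(-77520\right) = - \frac{3}{8} - 9690 = - \frac{77523}{8} \approx -9690.4$)
$R - 269393 = - \frac{77523}{8} - 269393 = - \frac{2232667}{8}$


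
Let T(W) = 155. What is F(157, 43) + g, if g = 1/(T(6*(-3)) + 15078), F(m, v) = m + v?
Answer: 3046601/15233 ≈ 200.00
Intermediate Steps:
g = 1/15233 (g = 1/(155 + 15078) = 1/15233 ≈ 6.5647e-5)
F(157, 43) + g = (157 + 43) + 1/15233 = 200 + 1/15233 = 3046601/15233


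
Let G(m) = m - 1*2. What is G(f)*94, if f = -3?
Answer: -470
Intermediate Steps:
G(m) = -2 + m (G(m) = m - 2 = -2 + m)
G(f)*94 = (-2 - 3)*94 = -5*94 = -470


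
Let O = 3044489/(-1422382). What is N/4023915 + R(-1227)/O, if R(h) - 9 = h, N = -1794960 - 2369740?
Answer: 198817072345064/350021855841 ≈ 568.01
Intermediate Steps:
O = -3044489/1422382 (O = 3044489*(-1/1422382) = -3044489/1422382 ≈ -2.1404)
N = -4164700
R(h) = 9 + h
N/4023915 + R(-1227)/O = -4164700/4023915 + (9 - 1227)/(-3044489/1422382) = -4164700*1/4023915 - 1218*(-1422382/3044489) = -832940/804783 + 247494468/434927 = 198817072345064/350021855841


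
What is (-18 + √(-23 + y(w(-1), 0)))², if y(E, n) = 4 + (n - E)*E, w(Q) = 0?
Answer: (18 - I*√19)² ≈ 305.0 - 156.92*I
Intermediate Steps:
y(E, n) = 4 + E*(n - E)
(-18 + √(-23 + y(w(-1), 0)))² = (-18 + √(-23 + (4 - 1*0² + 0*0)))² = (-18 + √(-23 + (4 - 1*0 + 0)))² = (-18 + √(-23 + (4 + 0 + 0)))² = (-18 + √(-23 + 4))² = (-18 + √(-19))² = (-18 + I*√19)²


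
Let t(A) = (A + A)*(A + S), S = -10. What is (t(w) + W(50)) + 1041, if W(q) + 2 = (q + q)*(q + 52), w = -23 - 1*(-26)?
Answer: 11197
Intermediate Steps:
w = 3 (w = -23 + 26 = 3)
W(q) = -2 + 2*q*(52 + q) (W(q) = -2 + (q + q)*(q + 52) = -2 + (2*q)*(52 + q) = -2 + 2*q*(52 + q))
t(A) = 2*A*(-10 + A) (t(A) = (A + A)*(A - 10) = (2*A)*(-10 + A) = 2*A*(-10 + A))
(t(w) + W(50)) + 1041 = (2*3*(-10 + 3) + (-2 + 2*50² + 104*50)) + 1041 = (2*3*(-7) + (-2 + 2*2500 + 5200)) + 1041 = (-42 + (-2 + 5000 + 5200)) + 1041 = (-42 + 10198) + 1041 = 10156 + 1041 = 11197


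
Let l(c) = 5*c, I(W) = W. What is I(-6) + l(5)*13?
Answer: 319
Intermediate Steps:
I(-6) + l(5)*13 = -6 + (5*5)*13 = -6 + 25*13 = -6 + 325 = 319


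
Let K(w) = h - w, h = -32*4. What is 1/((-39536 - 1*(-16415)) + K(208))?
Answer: -1/23457 ≈ -4.2631e-5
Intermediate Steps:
h = -128
K(w) = -128 - w
1/((-39536 - 1*(-16415)) + K(208)) = 1/((-39536 - 1*(-16415)) + (-128 - 1*208)) = 1/((-39536 + 16415) + (-128 - 208)) = 1/(-23121 - 336) = 1/(-23457) = -1/23457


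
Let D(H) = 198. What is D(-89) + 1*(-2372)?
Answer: -2174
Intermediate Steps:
D(-89) + 1*(-2372) = 198 + 1*(-2372) = 198 - 2372 = -2174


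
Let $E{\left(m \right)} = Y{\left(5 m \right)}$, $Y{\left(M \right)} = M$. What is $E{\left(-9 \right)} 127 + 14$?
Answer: $-5701$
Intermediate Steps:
$E{\left(m \right)} = 5 m$
$E{\left(-9 \right)} 127 + 14 = 5 \left(-9\right) 127 + 14 = \left(-45\right) 127 + 14 = -5715 + 14 = -5701$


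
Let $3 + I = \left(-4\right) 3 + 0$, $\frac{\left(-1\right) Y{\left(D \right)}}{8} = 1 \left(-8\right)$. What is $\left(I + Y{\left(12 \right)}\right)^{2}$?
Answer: $2401$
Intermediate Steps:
$Y{\left(D \right)} = 64$ ($Y{\left(D \right)} = - 8 \cdot 1 \left(-8\right) = \left(-8\right) \left(-8\right) = 64$)
$I = -15$ ($I = -3 + \left(\left(-4\right) 3 + 0\right) = -3 + \left(-12 + 0\right) = -3 - 12 = -15$)
$\left(I + Y{\left(12 \right)}\right)^{2} = \left(-15 + 64\right)^{2} = 49^{2} = 2401$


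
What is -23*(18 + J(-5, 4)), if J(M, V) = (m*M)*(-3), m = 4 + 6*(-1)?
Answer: 276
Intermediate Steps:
m = -2 (m = 4 - 6 = -2)
J(M, V) = 6*M (J(M, V) = -2*M*(-3) = 6*M)
-23*(18 + J(-5, 4)) = -23*(18 + 6*(-5)) = -23*(18 - 30) = -23*(-12) = 276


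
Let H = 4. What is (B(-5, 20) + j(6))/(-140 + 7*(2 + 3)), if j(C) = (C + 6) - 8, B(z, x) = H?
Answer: -8/105 ≈ -0.076190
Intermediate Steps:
B(z, x) = 4
j(C) = -2 + C (j(C) = (6 + C) - 8 = -2 + C)
(B(-5, 20) + j(6))/(-140 + 7*(2 + 3)) = (4 + (-2 + 6))/(-140 + 7*(2 + 3)) = (4 + 4)/(-140 + 7*5) = 8/(-140 + 35) = 8/(-105) = 8*(-1/105) = -8/105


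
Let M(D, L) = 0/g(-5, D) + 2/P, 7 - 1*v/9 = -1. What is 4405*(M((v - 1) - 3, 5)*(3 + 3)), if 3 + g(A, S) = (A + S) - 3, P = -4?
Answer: -13215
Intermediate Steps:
v = 72 (v = 63 - 9*(-1) = 63 + 9 = 72)
g(A, S) = -6 + A + S (g(A, S) = -3 + ((A + S) - 3) = -3 + (-3 + A + S) = -6 + A + S)
M(D, L) = -½ (M(D, L) = 0/(-6 - 5 + D) + 2/(-4) = 0/(-11 + D) + 2*(-¼) = 0 - ½ = -½)
4405*(M((v - 1) - 3, 5)*(3 + 3)) = 4405*(-(3 + 3)/2) = 4405*(-½*6) = 4405*(-3) = -13215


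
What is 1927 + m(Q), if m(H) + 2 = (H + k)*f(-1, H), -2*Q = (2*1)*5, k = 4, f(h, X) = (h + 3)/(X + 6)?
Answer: 1923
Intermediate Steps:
f(h, X) = (3 + h)/(6 + X)
Q = -5 (Q = -2*1*5/2 = -5 ≈ -5.0000)
m(H) = -2 + 2*(4 + H)/(6 + H) (m(H) = -2 + (H + 4)*((3 - 1)/(6 + H)) = -2 + (4 + H)*(2/(6 + H)) = -2 + 2*(4 + H)/(6 + H))
1927 + m(Q) = 1927 - 4/(6 - 5) = 1927 - 4/1 = 1927 - 4*1 = 1927 - 4 = 1923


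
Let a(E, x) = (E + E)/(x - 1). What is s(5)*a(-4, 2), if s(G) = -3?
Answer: 24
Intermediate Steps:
a(E, x) = 2*E/(-1 + x) (a(E, x) = (2*E)/(-1 + x) = 2*E/(-1 + x))
s(5)*a(-4, 2) = -6*(-4)/(-1 + 2) = -6*(-4)/1 = -6*(-4) = -3*(-8) = 24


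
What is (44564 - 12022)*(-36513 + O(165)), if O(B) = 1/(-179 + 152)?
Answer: -32081595784/27 ≈ -1.1882e+9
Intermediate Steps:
O(B) = -1/27 (O(B) = 1/(-27) = -1/27)
(44564 - 12022)*(-36513 + O(165)) = (44564 - 12022)*(-36513 - 1/27) = 32542*(-985852/27) = -32081595784/27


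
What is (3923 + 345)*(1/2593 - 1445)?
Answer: -15991700912/2593 ≈ -6.1673e+6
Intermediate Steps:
(3923 + 345)*(1/2593 - 1445) = 4268*(1/2593 - 1445) = 4268*(-3746884/2593) = -15991700912/2593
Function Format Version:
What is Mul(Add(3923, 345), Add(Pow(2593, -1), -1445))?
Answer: Rational(-15991700912, 2593) ≈ -6.1673e+6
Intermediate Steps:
Mul(Add(3923, 345), Add(Pow(2593, -1), -1445)) = Mul(4268, Add(Rational(1, 2593), -1445)) = Mul(4268, Rational(-3746884, 2593)) = Rational(-15991700912, 2593)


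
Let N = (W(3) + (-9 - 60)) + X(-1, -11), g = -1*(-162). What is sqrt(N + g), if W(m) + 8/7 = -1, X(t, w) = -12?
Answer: 2*sqrt(966)/7 ≈ 8.8802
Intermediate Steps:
W(m) = -15/7 (W(m) = -8/7 - 1 = -15/7)
g = 162
N = -582/7 (N = (-15/7 + (-9 - 60)) - 12 = (-15/7 - 69) - 12 = -498/7 - 12 = -582/7 ≈ -83.143)
sqrt(N + g) = sqrt(-582/7 + 162) = sqrt(552/7) = 2*sqrt(966)/7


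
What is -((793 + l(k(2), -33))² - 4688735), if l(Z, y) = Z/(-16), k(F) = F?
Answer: 259845391/64 ≈ 4.0601e+6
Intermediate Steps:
l(Z, y) = -Z/16 (l(Z, y) = Z*(-1/16) = -Z/16)
-((793 + l(k(2), -33))² - 4688735) = -((793 - 1/16*2)² - 4688735) = -((793 - ⅛)² - 4688735) = -((6343/8)² - 4688735) = -(40233649/64 - 4688735) = -1*(-259845391/64) = 259845391/64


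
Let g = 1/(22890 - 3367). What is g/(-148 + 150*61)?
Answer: 1/175746046 ≈ 5.6900e-9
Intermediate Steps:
g = 1/19523 ≈ 5.1222e-5
g/(-148 + 150*61) = 1/(19523*(-148 + 150*61)) = 1/(19523*(-148 + 9150)) = (1/19523)/9002 = (1/19523)*(1/9002) = 1/175746046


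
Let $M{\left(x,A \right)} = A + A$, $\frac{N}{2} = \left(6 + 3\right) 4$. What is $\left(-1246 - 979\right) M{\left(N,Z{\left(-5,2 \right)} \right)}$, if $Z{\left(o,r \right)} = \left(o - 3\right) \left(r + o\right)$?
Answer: $-106800$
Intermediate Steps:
$Z{\left(o,r \right)} = \left(-3 + o\right) \left(o + r\right)$
$N = 72$ ($N = 2 \left(6 + 3\right) 4 = 2 \cdot 9 \cdot 4 = 2 \cdot 36 = 72$)
$M{\left(x,A \right)} = 2 A$
$\left(-1246 - 979\right) M{\left(N,Z{\left(-5,2 \right)} \right)} = \left(-1246 - 979\right) 2 \left(\left(-5\right)^{2} - -15 - 6 - 10\right) = \left(-1246 - 979\right) 2 \left(25 + 15 - 6 - 10\right) = - 2225 \cdot 2 \cdot 24 = \left(-2225\right) 48 = -106800$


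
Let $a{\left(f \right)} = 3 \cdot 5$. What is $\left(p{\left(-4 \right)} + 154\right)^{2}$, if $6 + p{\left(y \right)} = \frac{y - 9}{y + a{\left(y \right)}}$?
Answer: $\frac{2608225}{121} \approx 21556.0$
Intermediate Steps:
$a{\left(f \right)} = 15$
$p{\left(y \right)} = -6 + \frac{-9 + y}{15 + y}$ ($p{\left(y \right)} = -6 + \frac{y - 9}{y + 15} = -6 + \frac{-9 + y}{15 + y}$)
$\left(p{\left(-4 \right)} + 154\right)^{2} = \left(\frac{-99 - -20}{15 - 4} + 154\right)^{2} = \left(\frac{-99 + 20}{11} + 154\right)^{2} = \left(\frac{1}{11} \left(-79\right) + 154\right)^{2} = \left(- \frac{79}{11} + 154\right)^{2} = \left(\frac{1615}{11}\right)^{2} = \frac{2608225}{121}$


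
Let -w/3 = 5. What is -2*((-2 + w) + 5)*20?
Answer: 480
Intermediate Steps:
w = -15 (w = -3*5 = -15)
-2*((-2 + w) + 5)*20 = -2*((-2 - 15) + 5)*20 = -2*(-17 + 5)*20 = -2*(-12)*20 = 24*20 = 480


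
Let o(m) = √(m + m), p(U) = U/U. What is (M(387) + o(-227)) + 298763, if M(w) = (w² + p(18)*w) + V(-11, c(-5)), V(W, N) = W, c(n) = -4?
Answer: 448908 + I*√454 ≈ 4.4891e+5 + 21.307*I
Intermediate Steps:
p(U) = 1
o(m) = √2*√m (o(m) = √(2*m) = √2*√m)
M(w) = -11 + w + w² (M(w) = (w² + 1*w) - 11 = (w² + w) - 11 = (w + w²) - 11 = -11 + w + w²)
(M(387) + o(-227)) + 298763 = ((-11 + 387 + 387²) + √2*√(-227)) + 298763 = ((-11 + 387 + 149769) + √2*(I*√227)) + 298763 = (150145 + I*√454) + 298763 = 448908 + I*√454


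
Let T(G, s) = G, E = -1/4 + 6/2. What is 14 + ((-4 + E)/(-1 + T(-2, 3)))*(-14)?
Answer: 49/6 ≈ 8.1667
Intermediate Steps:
E = 11/4 (E = -1*¼ + 6*(½) = -¼ + 3 = 11/4 ≈ 2.7500)
14 + ((-4 + E)/(-1 + T(-2, 3)))*(-14) = 14 + ((-4 + 11/4)/(-1 - 2))*(-14) = 14 - 5/4/(-3)*(-14) = 14 - 5/4*(-⅓)*(-14) = 14 + (5/12)*(-14) = 14 - 35/6 = 49/6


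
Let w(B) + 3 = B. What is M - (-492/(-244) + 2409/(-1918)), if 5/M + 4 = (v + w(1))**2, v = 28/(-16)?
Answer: -709075/2690954 ≈ -0.26350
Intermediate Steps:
w(B) = -3 + B
v = -7/4 (v = 28*(-1/16) = -7/4 ≈ -1.7500)
M = 80/161 (M = 5/(-4 + (-7/4 + (-3 + 1))**2) = 5/(-4 + (-7/4 - 2)**2) = 5/(-4 + (-15/4)**2) = 5/(-4 + 225/16) = 5/(161/16) = 5*(16/161) = 80/161 ≈ 0.49689)
M - (-492/(-244) + 2409/(-1918)) = 80/161 - (-492/(-244) + 2409/(-1918)) = 80/161 - (-492*(-1/244) + 2409*(-1/1918)) = 80/161 - (123/61 - 2409/1918) = 80/161 - 1*88965/116998 = 80/161 - 88965/116998 = -709075/2690954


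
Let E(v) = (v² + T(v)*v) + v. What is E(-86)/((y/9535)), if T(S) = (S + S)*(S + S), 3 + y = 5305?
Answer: -12094737495/2651 ≈ -4.5623e+6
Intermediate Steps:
y = 5302 (y = -3 + 5305 = 5302)
T(S) = 4*S² (T(S) = (2*S)*(2*S) = 4*S²)
E(v) = v + v² + 4*v³ (E(v) = (v² + (4*v²)*v) + v = (v² + 4*v³) + v = v + v² + 4*v³)
E(-86)/((y/9535)) = (-86*(1 - 86 + 4*(-86)²))/((5302/9535)) = (-86*(1 - 86 + 4*7396))/((5302*(1/9535))) = (-86*(1 - 86 + 29584))/(5302/9535) = -86*29499*(9535/5302) = -2536914*9535/5302 = -12094737495/2651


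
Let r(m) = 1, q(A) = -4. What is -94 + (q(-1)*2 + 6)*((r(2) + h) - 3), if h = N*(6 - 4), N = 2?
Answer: -98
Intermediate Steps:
h = 4 (h = 2*(6 - 4) = 2*2 = 4)
-94 + (q(-1)*2 + 6)*((r(2) + h) - 3) = -94 + (-4*2 + 6)*((1 + 4) - 3) = -94 + (-8 + 6)*(5 - 3) = -94 - 2*2 = -94 - 4 = -98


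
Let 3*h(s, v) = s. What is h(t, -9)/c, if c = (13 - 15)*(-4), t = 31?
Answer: 31/24 ≈ 1.2917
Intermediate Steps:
h(s, v) = s/3
c = 8 (c = -2*(-4) = 8)
h(t, -9)/c = ((1/3)*31)/8 = (31/3)*(1/8) = 31/24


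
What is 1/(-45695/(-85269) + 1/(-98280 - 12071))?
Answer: 9409519419/5042403676 ≈ 1.8661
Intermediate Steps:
1/(-45695/(-85269) + 1/(-98280 - 12071)) = 1/(-45695*(-1/85269) + 1/(-110351)) = 1/(45695/85269 - 1/110351) = 1/(5042403676/9409519419) = 9409519419/5042403676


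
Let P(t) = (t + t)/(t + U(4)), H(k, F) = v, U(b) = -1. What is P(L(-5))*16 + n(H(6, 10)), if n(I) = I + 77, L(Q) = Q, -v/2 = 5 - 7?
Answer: 323/3 ≈ 107.67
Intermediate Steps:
v = 4 (v = -2*(5 - 7) = -2*(-2) = 4)
H(k, F) = 4
n(I) = 77 + I
P(t) = 2*t/(-1 + t) (P(t) = (t + t)/(t - 1) = (2*t)/(-1 + t) = 2*t/(-1 + t))
P(L(-5))*16 + n(H(6, 10)) = (2*(-5)/(-1 - 5))*16 + (77 + 4) = (2*(-5)/(-6))*16 + 81 = (2*(-5)*(-⅙))*16 + 81 = (5/3)*16 + 81 = 80/3 + 81 = 323/3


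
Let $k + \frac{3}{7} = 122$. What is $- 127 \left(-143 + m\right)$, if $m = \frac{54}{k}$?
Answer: $\frac{15407005}{851} \approx 18105.0$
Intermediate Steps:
$k = \frac{851}{7}$ ($k = - \frac{3}{7} + 122 = \frac{851}{7} \approx 121.57$)
$m = \frac{378}{851}$ ($m = \frac{54}{\frac{851}{7}} = 54 \cdot \frac{7}{851} = \frac{378}{851} \approx 0.44418$)
$- 127 \left(-143 + m\right) = - 127 \left(-143 + \frac{378}{851}\right) = \left(-127\right) \left(- \frac{121315}{851}\right) = \frac{15407005}{851}$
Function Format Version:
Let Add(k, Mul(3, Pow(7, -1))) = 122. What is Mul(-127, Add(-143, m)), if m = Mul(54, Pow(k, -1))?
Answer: Rational(15407005, 851) ≈ 18105.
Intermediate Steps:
k = Rational(851, 7) (k = Add(Rational(-3, 7), 122) = Rational(851, 7) ≈ 121.57)
m = Rational(378, 851) (m = Mul(54, Pow(Rational(851, 7), -1)) = Mul(54, Rational(7, 851)) = Rational(378, 851) ≈ 0.44418)
Mul(-127, Add(-143, m)) = Mul(-127, Add(-143, Rational(378, 851))) = Mul(-127, Rational(-121315, 851)) = Rational(15407005, 851)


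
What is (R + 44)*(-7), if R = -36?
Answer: -56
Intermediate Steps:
(R + 44)*(-7) = (-36 + 44)*(-7) = 8*(-7) = -56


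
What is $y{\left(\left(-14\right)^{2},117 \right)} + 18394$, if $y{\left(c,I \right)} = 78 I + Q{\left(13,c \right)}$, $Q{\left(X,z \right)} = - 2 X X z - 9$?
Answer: $-38737$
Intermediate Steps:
$Q{\left(X,z \right)} = -9 - 2 z X^{2}$ ($Q{\left(X,z \right)} = - 2 X^{2} z - 9 = - 2 z X^{2} - 9 = -9 - 2 z X^{2}$)
$y{\left(c,I \right)} = -9 - 338 c + 78 I$ ($y{\left(c,I \right)} = 78 I - \left(9 + 2 c 13^{2}\right) = 78 I - \left(9 + 2 c 169\right) = 78 I - \left(9 + 338 c\right) = -9 - 338 c + 78 I$)
$y{\left(\left(-14\right)^{2},117 \right)} + 18394 = \left(-9 - 338 \left(-14\right)^{2} + 78 \cdot 117\right) + 18394 = \left(-9 - 66248 + 9126\right) + 18394 = -57131 + 18394 = -38737$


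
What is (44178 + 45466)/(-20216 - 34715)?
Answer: -89644/54931 ≈ -1.6319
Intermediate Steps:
(44178 + 45466)/(-20216 - 34715) = 89644/(-54931) = 89644*(-1/54931) = -89644/54931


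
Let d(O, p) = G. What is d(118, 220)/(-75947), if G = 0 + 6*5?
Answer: -30/75947 ≈ -0.00039501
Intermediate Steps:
G = 30 (G = 0 + 30 = 30)
d(O, p) = 30
d(118, 220)/(-75947) = 30/(-75947) = 30*(-1/75947) = -30/75947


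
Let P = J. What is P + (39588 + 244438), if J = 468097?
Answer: 752123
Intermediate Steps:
P = 468097
P + (39588 + 244438) = 468097 + (39588 + 244438) = 468097 + 284026 = 752123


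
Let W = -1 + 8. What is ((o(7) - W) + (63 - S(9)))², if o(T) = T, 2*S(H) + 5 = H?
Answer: 3721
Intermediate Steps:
S(H) = -5/2 + H/2
W = 7
((o(7) - W) + (63 - S(9)))² = ((7 - 1*7) + (63 - (-5/2 + (½)*9)))² = ((7 - 7) + (63 - (-5/2 + 9/2)))² = (0 + (63 - 1*2))² = (0 + (63 - 2))² = (0 + 61)² = 61² = 3721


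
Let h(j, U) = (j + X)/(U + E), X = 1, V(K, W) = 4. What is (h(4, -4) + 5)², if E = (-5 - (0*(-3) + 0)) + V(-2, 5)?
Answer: 16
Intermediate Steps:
E = -1 (E = (-5 - (0*(-3) + 0)) + 4 = (-5 - (0 + 0)) + 4 = (-5 - 1*0) + 4 = (-5 + 0) + 4 = -5 + 4 = -1)
h(j, U) = (1 + j)/(-1 + U) (h(j, U) = (j + 1)/(U - 1) = (1 + j)/(-1 + U))
(h(4, -4) + 5)² = ((1 + 4)/(-1 - 4) + 5)² = (5/(-5) + 5)² = (-⅕*5 + 5)² = (-1 + 5)² = 4² = 16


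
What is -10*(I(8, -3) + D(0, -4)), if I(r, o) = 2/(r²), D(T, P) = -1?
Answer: 155/16 ≈ 9.6875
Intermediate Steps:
I(r, o) = 2/r²
-10*(I(8, -3) + D(0, -4)) = -10*(2/8² - 1) = -10*(2*(1/64) - 1) = -10*(1/32 - 1) = -10*(-31/32) = 155/16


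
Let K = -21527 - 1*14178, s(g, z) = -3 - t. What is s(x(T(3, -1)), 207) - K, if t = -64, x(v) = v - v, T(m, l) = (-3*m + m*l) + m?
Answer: 35766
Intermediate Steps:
T(m, l) = -2*m + l*m (T(m, l) = (-3*m + l*m) + m = -2*m + l*m)
x(v) = 0
s(g, z) = 61 (s(g, z) = -3 - 1*(-64) = -3 + 64 = 61)
K = -35705 (K = -21527 - 14178 = -35705)
s(x(T(3, -1)), 207) - K = 61 - 1*(-35705) = 61 + 35705 = 35766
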